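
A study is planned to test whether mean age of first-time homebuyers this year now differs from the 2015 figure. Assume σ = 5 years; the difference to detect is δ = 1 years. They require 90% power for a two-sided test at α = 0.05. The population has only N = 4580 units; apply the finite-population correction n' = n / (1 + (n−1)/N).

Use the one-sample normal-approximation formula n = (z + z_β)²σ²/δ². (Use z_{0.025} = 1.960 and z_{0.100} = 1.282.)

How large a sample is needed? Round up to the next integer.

n = 249

n = (z_{α/2} + z_β)² · σ² / δ²
  = (1.960 + 1.282)² · 5² / 1²
  = 10.5106 · 25 / 1
  = 262.76
Finite-population correction (N = 4580): 262.76 / (1 + (262.76 − 1)/4580) = 248.56.
Round up → n = 249.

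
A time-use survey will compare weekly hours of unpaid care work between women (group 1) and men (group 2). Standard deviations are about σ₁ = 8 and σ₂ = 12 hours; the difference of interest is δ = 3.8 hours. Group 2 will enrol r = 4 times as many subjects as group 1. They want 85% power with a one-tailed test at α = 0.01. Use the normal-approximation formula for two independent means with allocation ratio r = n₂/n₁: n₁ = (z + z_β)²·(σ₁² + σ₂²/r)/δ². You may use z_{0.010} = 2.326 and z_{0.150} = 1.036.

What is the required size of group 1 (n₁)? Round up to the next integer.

n₁ = 79

n₁ = (z_α + z_β)² · (σ₁² + σ₂²/r) / δ²
   = (2.326 + 1.036)² · (8² + 12²/4) / 3.8²
   = 11.3030 · (64 + 36) / 14.44
   = 11.3030 · 100 / 14.44
   = 78.28
Round up → n₁ = 79; n₂ = r·n₁ = 4 × 79 = 316.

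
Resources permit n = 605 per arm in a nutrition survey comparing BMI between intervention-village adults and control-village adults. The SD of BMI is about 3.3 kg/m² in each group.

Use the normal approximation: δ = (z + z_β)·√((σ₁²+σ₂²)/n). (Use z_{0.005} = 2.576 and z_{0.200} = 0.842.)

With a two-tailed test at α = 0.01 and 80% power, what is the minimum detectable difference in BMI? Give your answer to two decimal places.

δ = (z_{α/2} + z_β) · √((σ₁²+σ₂²)/n)
  = (2.576 + 0.842) · √(21.78/605)
  = 3.418 · √0.036
  = 3.418 · 0.1897
  = 0.6485

Minimum detectable difference ≈ 0.65 kg/m²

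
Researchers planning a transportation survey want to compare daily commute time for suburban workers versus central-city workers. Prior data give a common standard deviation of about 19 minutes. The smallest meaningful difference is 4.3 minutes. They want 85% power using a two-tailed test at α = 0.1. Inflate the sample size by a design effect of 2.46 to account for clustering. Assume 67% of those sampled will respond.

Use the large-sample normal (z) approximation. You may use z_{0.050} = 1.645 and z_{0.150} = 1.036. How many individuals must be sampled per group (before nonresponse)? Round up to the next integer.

n = (z_{α/2} + z_β)² · (σ₁² + σ₂²) / δ²
  = (1.645 + 1.036)² · (2·19² = 722) / 4.3²
  = 7.1878 · 722 / 18.49
  = 280.67
Design effect: 2.46 × 280.67 = 690.44.
Adjust for 67% response: 690.44 / 0.67 = 1030.51.
Round up → n = 1031 per group.

n = 1031 per group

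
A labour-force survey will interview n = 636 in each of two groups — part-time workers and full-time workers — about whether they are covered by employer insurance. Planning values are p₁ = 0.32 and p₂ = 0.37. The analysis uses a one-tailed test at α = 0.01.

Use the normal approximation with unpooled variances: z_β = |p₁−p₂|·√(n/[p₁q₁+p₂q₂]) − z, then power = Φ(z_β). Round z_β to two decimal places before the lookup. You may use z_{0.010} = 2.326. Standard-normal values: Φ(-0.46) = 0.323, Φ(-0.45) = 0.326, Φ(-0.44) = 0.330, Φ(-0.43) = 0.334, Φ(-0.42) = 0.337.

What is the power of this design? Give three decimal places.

Power ≈ 0.326

z_β = |p₁−p₂|·√(n/[p₁q₁+p₂q₂]) − z_α
    = 0.05 · √(636/0.4507) − 2.326
    = 0.05 · 37.5651 − 2.326
    = 1.8783 − 2.326 = -0.4477 → -0.45
Power = Φ(-0.45) = 0.326.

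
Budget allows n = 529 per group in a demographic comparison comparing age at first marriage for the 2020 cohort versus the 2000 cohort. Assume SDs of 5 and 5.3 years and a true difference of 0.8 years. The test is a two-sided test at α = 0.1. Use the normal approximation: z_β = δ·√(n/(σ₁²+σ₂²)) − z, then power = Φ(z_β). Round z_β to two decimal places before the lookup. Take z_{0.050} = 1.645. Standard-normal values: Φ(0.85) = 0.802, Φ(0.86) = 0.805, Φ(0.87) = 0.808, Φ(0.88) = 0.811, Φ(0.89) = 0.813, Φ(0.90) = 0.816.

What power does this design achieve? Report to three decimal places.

Power ≈ 0.811

z_β = δ·√(n/(σ₁²+σ₂²)) − z_{α/2}
    = 0.8 · √(529/53.09) − 1.645
    = 0.8 · 3.15661 − 1.645
    = 2.5253 − 1.645 = 0.8803 → 0.88
Power = Φ(0.88) = 0.811.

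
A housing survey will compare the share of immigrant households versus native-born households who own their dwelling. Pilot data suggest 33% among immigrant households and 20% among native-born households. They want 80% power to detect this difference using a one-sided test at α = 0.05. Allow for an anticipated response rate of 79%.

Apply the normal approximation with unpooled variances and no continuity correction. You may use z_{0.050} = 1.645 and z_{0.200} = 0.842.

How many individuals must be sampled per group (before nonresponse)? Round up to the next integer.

n = 177 per group

n = (z_α + z_β)² · [p₁(1−p₁) + p₂(1−p₂)] / (p₁ − p₂)²
  = (1.645 + 0.842)² · (0.33·0.67 + 0.20·0.80) / (0.13)²
  = (2.487)² · (0.2211 + 0.1600) / 0.0169
  = 6.1852 · 0.3811 / 0.0169
  = 139.48
Adjust for 79% response: 139.48 / 0.79 = 176.55.
Round up → n = 177 per group.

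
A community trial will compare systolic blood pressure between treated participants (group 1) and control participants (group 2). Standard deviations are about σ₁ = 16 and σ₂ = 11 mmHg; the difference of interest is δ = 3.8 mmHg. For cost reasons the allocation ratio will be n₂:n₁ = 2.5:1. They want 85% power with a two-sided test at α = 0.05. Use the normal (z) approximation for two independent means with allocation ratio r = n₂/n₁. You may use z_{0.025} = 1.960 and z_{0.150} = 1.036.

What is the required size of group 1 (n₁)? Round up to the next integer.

n₁ = 190

n₁ = (z_{α/2} + z_β)² · (σ₁² + σ₂²/r) / δ²
   = (1.960 + 1.036)² · (16² + 11²/2.5) / 3.8²
   = 8.9760 · (256 + 48.4) / 14.44
   = 8.9760 · 304.4 / 14.44
   = 189.22
Round up → n₁ = 190; n₂ = r·n₁ = 2.5 × 190 = 475.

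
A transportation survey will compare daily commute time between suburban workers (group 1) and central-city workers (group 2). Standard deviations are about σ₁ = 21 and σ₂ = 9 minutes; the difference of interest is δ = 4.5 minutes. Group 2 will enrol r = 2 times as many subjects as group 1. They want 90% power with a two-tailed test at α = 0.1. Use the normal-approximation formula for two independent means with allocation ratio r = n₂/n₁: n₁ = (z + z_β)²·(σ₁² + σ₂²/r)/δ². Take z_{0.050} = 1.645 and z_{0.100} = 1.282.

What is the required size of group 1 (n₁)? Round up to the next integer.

n₁ = 204

n₁ = (z_{α/2} + z_β)² · (σ₁² + σ₂²/r) / δ²
   = (1.645 + 1.282)² · (21² + 9²/2) / 4.5²
   = 8.5673 · (441 + 40.5) / 20.25
   = 8.5673 · 481.5 / 20.25
   = 203.71
Round up → n₁ = 204; n₂ = r·n₁ = 2 × 204 = 408.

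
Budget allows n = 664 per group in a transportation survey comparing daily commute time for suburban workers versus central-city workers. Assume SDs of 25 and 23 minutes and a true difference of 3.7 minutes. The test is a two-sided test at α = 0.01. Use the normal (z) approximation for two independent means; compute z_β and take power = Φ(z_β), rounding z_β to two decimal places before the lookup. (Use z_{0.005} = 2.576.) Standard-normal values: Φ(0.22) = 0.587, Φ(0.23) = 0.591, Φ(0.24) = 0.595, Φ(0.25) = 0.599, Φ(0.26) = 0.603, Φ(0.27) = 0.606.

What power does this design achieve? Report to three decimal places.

Power ≈ 0.591

z_β = δ·√(n/(σ₁²+σ₂²)) − z_{α/2}
    = 3.7 · √(664/1154) − 2.576
    = 3.7 · 0.75854 − 2.576
    = 2.8066 − 2.576 = 0.2306 → 0.23
Power = Φ(0.23) = 0.591.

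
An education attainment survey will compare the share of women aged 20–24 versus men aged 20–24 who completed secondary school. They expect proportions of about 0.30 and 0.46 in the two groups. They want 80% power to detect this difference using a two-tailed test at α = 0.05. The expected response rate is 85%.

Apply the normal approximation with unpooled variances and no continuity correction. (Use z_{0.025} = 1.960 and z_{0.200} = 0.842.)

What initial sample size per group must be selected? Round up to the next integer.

n = (z_{α/2} + z_β)² · [p₁(1−p₁) + p₂(1−p₂)] / (p₁ − p₂)²
  = (1.960 + 0.842)² · (0.30·0.70 + 0.46·0.54) / (-0.16)²
  = (2.802)² · (0.2100 + 0.2484) / 0.0256
  = 7.8512 · 0.4584 / 0.0256
  = 140.59
Adjust for 85% response: 140.59 / 0.85 = 165.39.
Round up → n = 166 per group.

n = 166 per group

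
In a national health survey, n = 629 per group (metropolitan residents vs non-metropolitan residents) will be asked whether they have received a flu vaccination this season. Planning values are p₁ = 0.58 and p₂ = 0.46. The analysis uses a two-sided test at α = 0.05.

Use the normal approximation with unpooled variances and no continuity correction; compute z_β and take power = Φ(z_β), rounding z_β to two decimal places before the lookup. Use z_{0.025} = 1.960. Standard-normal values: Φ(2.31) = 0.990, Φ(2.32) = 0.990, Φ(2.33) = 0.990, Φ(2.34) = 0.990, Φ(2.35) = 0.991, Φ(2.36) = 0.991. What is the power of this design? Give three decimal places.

Power ≈ 0.990

z_β = |p₁−p₂|·√(n/[p₁q₁+p₂q₂]) − z_{α/2}
    = 0.12 · √(629/0.4920) − 1.960
    = 0.12 · 35.7555 − 1.960
    = 4.2907 − 1.960 = 2.3307 → 2.33
Power = Φ(2.33) = 0.990.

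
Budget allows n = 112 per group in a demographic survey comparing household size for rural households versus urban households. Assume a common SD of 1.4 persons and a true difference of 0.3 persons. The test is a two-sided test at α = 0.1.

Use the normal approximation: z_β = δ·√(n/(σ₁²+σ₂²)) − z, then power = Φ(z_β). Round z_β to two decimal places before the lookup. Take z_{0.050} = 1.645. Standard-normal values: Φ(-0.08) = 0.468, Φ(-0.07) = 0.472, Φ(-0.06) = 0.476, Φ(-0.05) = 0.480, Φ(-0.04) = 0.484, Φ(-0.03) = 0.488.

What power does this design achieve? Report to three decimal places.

z_β = δ·√(n/(σ₁²+σ₂²)) − z_{α/2}
    = 0.3 · √(112/3.92) − 1.645
    = 0.3 · 5.34522 − 1.645
    = 1.6036 − 1.645 = -0.0414 → -0.04
Power = Φ(-0.04) = 0.484.

Power ≈ 0.484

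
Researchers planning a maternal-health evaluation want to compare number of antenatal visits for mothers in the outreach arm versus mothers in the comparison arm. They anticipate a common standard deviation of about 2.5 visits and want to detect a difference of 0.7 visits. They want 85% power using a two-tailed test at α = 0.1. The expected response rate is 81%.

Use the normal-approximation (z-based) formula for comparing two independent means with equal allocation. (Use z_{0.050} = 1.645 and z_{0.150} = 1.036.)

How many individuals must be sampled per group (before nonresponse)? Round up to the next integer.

n = 227 per group

n = (z_{α/2} + z_β)² · (σ₁² + σ₂²) / δ²
  = (1.645 + 1.036)² · (2·2.5² = 12.5) / 0.7²
  = 7.1878 · 12.5 / 0.49
  = 183.36
Adjust for 81% response: 183.36 / 0.81 = 226.37.
Round up → n = 227 per group.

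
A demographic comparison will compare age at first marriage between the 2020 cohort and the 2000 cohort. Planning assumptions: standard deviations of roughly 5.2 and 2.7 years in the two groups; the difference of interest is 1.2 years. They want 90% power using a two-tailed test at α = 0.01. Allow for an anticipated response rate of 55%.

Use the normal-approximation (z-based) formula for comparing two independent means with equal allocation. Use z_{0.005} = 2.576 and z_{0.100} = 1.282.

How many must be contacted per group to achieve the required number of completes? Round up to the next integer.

n = (z_{α/2} + z_β)² · (σ₁² + σ₂²) / δ²
  = (2.576 + 1.282)² · (5.2² + 2.7² = 34.33) / 1.2²
  = 14.8842 · 34.33 / 1.44
  = 354.84
Adjust for 55% response: 354.84 / 0.55 = 645.17.
Round up → n = 646 per group.

n = 646 per group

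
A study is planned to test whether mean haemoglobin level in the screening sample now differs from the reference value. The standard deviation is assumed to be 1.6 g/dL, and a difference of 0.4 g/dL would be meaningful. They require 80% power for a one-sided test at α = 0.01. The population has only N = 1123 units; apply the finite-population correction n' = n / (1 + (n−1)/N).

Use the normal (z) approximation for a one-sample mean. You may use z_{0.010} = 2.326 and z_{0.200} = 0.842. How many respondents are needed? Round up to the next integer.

n = 141

n = (z_α + z_β)² · σ² / δ²
  = (2.326 + 0.842)² · 1.6² / 0.4²
  = 10.0362 · 2.56 / 0.16
  = 160.58
Finite-population correction (N = 1123): 160.58 / (1 + (160.58 − 1)/1123) = 140.60.
Round up → n = 141.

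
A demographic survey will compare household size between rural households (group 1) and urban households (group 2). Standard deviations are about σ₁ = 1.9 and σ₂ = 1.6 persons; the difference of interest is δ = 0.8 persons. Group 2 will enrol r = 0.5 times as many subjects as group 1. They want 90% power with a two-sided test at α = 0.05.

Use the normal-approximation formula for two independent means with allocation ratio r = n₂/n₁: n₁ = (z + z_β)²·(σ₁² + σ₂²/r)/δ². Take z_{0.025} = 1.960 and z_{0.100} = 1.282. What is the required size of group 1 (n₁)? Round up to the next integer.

n₁ = (z_{α/2} + z_β)² · (σ₁² + σ₂²/r) / δ²
   = (1.960 + 1.282)² · (1.9² + 1.6²/0.5) / 0.8²
   = 10.5106 · (3.61 + 5.12) / 0.64
   = 10.5106 · 8.73 / 0.64
   = 143.37
Round up → n₁ = 144; n₂ = r·n₁ = 0.5 × 144 = 72.

n₁ = 144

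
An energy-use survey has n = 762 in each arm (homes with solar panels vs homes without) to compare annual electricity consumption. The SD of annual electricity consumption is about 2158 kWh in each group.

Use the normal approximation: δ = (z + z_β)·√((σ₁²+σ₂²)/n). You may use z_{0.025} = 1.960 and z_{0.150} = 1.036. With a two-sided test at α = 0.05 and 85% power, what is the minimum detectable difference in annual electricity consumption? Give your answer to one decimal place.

Minimum detectable difference ≈ 331.2 kWh

δ = (z_{α/2} + z_β) · √((σ₁²+σ₂²)/n)
  = (1.960 + 1.036) · √(9313928/762)
  = 2.996 · √12223.0
  = 2.996 · 110.5577
  = 331.2308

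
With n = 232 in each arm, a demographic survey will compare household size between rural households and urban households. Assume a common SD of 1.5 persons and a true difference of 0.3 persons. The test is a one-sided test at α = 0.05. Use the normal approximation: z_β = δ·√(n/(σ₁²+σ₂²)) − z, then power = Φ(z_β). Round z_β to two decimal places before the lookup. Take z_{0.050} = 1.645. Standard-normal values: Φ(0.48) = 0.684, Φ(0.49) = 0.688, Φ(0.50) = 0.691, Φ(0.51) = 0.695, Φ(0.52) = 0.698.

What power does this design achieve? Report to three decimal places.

Power ≈ 0.695

z_β = δ·√(n/(σ₁²+σ₂²)) − z_α
    = 0.3 · √(232/4.5) − 1.645
    = 0.3 · 7.18022 − 1.645
    = 2.1541 − 1.645 = 0.5091 → 0.51
Power = Φ(0.51) = 0.695.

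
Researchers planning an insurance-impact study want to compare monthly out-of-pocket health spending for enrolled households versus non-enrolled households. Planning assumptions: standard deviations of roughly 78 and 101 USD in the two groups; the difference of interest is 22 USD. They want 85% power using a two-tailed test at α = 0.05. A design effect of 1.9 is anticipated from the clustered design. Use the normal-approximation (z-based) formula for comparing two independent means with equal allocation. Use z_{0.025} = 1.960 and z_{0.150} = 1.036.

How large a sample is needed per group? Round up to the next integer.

n = (z_{α/2} + z_β)² · (σ₁² + σ₂²) / δ²
  = (1.960 + 1.036)² · (78² + 101² = 16285) / 22²
  = 8.9760 · 16285 / 484
  = 302.01
Design effect: 1.9 × 302.01 = 573.83.
Round up → n = 574 per group.

n = 574 per group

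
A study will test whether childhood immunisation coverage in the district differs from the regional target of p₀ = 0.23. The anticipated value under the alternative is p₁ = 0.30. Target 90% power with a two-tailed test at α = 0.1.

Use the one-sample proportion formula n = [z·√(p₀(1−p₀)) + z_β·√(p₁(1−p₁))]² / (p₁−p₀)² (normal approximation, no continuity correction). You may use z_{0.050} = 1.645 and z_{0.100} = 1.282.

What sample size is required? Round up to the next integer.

n = 335

n = [z_{α/2}·√(p₀q₀) + z_β·√(p₁q₁)]² / (p₁ − p₀)²
  = [1.645·√(0.23·0.77) + 1.282·√(0.30·0.70)]² / (0.07)²
  = [1.645·0.4208 + 1.282·0.4583]² / 0.0049
  = [1.2798]² / 0.0049
  = 334.24
Round up → n = 335.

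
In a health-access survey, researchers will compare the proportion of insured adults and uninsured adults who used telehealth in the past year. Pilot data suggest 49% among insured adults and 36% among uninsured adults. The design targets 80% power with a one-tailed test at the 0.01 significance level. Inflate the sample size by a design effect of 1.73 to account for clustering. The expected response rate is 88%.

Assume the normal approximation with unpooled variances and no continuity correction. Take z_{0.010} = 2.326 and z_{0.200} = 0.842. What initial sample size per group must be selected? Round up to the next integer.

n = 561 per group

n = (z_α + z_β)² · [p₁(1−p₁) + p₂(1−p₂)] / (p₁ − p₂)²
  = (2.326 + 0.842)² · (0.49·0.51 + 0.36·0.64) / (0.13)²
  = (3.168)² · (0.2499 + 0.2304) / 0.0169
  = 10.0362 · 0.4803 / 0.0169
  = 285.23
Design effect: 1.73 × 285.23 = 493.45.
Adjust for 88% response: 493.45 / 0.88 = 560.74.
Round up → n = 561 per group.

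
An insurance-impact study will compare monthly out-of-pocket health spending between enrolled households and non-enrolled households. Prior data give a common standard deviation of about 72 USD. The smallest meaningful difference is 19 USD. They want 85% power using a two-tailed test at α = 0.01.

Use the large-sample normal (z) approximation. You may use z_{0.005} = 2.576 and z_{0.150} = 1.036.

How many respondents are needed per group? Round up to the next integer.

n = 375 per group

n = (z_{α/2} + z_β)² · (σ₁² + σ₂²) / δ²
  = (2.576 + 1.036)² · (2·72² = 10368) / 19²
  = 13.0465 · 10368 / 361
  = 374.70
Round up → n = 375 per group.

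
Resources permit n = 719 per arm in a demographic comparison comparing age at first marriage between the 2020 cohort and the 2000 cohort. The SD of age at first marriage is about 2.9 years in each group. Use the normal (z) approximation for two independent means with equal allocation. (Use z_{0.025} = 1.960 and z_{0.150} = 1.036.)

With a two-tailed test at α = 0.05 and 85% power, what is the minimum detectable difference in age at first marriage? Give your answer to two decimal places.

Minimum detectable difference ≈ 0.46 years

δ = (z_{α/2} + z_β) · √((σ₁²+σ₂²)/n)
  = (1.960 + 1.036) · √(16.82/719)
  = 2.996 · √0.02339
  = 2.996 · 0.1529
  = 0.4582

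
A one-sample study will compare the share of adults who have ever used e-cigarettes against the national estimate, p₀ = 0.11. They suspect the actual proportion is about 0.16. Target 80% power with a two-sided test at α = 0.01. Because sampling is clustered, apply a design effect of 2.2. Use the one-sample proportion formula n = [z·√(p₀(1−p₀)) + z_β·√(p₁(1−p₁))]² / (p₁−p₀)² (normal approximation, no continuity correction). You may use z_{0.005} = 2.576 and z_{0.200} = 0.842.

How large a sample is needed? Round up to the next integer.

n = [z_{α/2}·√(p₀q₀) + z_β·√(p₁q₁)]² / (p₁ − p₀)²
  = [2.576·√(0.11·0.89) + 0.842·√(0.16·0.84)]² / (0.05)²
  = [2.576·0.3129 + 0.842·0.3666]² / 0.0025
  = [1.1147]² / 0.0025
  = 497.01
Design effect: 2.2 × 497.01 = 1093.42.
Round up → n = 1094.

n = 1094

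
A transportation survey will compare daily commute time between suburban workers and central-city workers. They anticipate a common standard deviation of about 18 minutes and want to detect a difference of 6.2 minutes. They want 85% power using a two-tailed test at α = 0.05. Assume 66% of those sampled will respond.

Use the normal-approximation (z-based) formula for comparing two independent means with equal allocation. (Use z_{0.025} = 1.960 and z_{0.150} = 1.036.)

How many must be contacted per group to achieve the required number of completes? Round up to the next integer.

n = 230 per group

n = (z_{α/2} + z_β)² · (σ₁² + σ₂²) / δ²
  = (1.960 + 1.036)² · (2·18² = 648) / 6.2²
  = 8.9760 · 648 / 38.44
  = 151.31
Adjust for 66% response: 151.31 / 0.66 = 229.26.
Round up → n = 230 per group.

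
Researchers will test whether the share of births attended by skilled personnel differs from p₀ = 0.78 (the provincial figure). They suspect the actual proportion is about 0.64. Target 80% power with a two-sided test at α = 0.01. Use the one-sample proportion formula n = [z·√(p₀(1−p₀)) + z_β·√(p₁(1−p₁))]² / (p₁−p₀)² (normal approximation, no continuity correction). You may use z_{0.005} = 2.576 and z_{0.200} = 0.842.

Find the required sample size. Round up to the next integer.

n = [z_{α/2}·√(p₀q₀) + z_β·√(p₁q₁)]² / (p₁ − p₀)²
  = [2.576·√(0.78·0.22) + 0.842·√(0.64·0.36)]² / (-0.14)²
  = [2.576·0.4142 + 0.842·0.4800]² / 0.0196
  = [1.4713]² / 0.0196
  = 110.44
Round up → n = 111.

n = 111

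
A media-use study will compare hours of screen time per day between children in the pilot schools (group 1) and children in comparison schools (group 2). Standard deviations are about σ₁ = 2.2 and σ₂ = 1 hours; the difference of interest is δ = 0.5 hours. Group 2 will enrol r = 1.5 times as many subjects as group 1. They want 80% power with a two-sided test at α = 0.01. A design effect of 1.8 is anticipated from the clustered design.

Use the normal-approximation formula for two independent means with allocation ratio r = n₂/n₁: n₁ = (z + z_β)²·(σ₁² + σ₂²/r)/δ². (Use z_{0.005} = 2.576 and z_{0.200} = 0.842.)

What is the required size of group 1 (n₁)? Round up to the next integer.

n₁ = 464

n₁ = (z_{α/2} + z_β)² · (σ₁² + σ₂²/r) / δ²
   = (2.576 + 0.842)² · (2.2² + 1²/1.5) / 0.5²
   = 11.6827 · (4.84 + 0.66667) / 0.25
   = 11.6827 · 5.5067 / 0.25
   = 257.33
Design effect: 1.8 × 257.33 = 463.20.
Round up → n₁ = 464; n₂ = r·n₁ = 1.5 × 464 = 696.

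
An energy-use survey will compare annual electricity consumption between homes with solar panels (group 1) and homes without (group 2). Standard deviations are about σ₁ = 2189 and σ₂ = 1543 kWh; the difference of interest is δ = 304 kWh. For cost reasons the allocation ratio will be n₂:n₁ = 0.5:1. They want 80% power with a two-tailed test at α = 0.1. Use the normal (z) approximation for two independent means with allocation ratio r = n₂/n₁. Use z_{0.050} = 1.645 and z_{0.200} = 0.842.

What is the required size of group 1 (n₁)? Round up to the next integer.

n₁ = (z_{α/2} + z_β)² · (σ₁² + σ₂²/r) / δ²
   = (1.645 + 0.842)² · (2189² + 1543²/0.5) / 304²
   = 6.1852 · (4791721 + 4761698) / 92416
   = 6.1852 · 9553419 / 92416
   = 639.39
Round up → n₁ = 640; n₂ = r·n₁ = 0.5 × 640 = 320.

n₁ = 640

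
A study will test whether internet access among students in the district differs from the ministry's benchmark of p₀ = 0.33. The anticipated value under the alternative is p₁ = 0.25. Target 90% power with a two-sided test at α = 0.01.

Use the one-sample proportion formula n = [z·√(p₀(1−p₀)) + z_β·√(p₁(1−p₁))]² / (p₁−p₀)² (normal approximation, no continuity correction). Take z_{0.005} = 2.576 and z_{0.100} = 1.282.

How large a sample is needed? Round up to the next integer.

n = [z_{α/2}·√(p₀q₀) + z_β·√(p₁q₁)]² / (p₁ − p₀)²
  = [2.576·√(0.33·0.67) + 1.282·√(0.25·0.75)]² / (-0.08)²
  = [2.576·0.4702 + 1.282·0.4330]² / 0.0064
  = [1.7664]² / 0.0064
  = 487.52
Round up → n = 488.

n = 488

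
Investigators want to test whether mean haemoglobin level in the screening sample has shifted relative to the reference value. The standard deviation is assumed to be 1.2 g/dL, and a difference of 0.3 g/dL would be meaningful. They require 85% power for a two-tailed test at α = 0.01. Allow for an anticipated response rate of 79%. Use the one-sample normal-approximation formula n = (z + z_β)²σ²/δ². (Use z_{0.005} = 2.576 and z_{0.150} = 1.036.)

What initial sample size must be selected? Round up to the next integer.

n = 265

n = (z_{α/2} + z_β)² · σ² / δ²
  = (2.576 + 1.036)² · 1.2² / 0.3²
  = 13.0465 · 1.44 / 0.09
  = 208.74
Adjust for 79% response: 208.74 / 0.79 = 264.23.
Round up → n = 265.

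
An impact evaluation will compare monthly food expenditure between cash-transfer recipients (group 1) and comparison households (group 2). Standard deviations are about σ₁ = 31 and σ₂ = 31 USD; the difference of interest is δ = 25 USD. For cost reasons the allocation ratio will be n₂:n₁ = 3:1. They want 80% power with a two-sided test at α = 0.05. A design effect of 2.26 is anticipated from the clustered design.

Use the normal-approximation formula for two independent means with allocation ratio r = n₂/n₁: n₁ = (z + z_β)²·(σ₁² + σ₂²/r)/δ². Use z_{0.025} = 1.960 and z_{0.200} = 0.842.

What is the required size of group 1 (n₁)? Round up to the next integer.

n₁ = (z_{α/2} + z_β)² · (σ₁² + σ₂²/r) / δ²
   = (1.960 + 0.842)² · (31² + 31²/3) / 25²
   = 7.8512 · (961 + 320.3333) / 625
   = 7.8512 · 1281.3 / 625
   = 16.10
Design effect: 2.26 × 16.10 = 36.38.
Round up → n₁ = 37; n₂ = r·n₁ = 3 × 37 = 111.

n₁ = 37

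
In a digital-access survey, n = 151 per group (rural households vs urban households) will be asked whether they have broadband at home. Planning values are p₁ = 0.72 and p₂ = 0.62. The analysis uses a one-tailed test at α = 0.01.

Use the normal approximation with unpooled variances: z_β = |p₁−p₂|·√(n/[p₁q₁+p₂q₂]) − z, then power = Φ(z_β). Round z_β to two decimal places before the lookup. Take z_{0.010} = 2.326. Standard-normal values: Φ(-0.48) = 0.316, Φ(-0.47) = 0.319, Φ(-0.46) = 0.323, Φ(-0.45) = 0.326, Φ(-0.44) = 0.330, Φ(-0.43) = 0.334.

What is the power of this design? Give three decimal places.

Power ≈ 0.319

z_β = |p₁−p₂|·√(n/[p₁q₁+p₂q₂]) − z_α
    = 0.10 · √(151/0.4372) − 2.326
    = 0.10 · 18.5844 − 2.326
    = 1.8584 − 2.326 = -0.4676 → -0.47
Power = Φ(-0.47) = 0.319.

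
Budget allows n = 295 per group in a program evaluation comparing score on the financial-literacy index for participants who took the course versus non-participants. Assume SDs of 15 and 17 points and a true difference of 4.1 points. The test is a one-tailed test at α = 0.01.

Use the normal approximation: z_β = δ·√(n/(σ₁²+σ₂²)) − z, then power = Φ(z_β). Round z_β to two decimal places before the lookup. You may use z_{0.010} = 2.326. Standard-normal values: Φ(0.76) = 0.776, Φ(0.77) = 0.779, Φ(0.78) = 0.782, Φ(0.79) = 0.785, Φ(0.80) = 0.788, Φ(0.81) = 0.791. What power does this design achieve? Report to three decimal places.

Power ≈ 0.782

z_β = δ·√(n/(σ₁²+σ₂²)) − z_α
    = 4.1 · √(295/514) − 2.326
    = 4.1 · 0.75758 − 2.326
    = 3.1061 − 2.326 = 0.7801 → 0.78
Power = Φ(0.78) = 0.782.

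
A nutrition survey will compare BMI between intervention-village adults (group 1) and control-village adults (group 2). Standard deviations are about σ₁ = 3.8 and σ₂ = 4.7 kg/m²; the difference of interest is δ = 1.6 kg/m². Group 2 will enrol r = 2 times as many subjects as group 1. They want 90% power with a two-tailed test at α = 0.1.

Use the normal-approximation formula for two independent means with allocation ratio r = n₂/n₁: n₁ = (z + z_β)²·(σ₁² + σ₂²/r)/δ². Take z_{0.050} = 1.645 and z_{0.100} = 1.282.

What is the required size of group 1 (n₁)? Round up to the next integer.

n₁ = (z_{α/2} + z_β)² · (σ₁² + σ₂²/r) / δ²
   = (1.645 + 1.282)² · (3.8² + 4.7²/2) / 1.6²
   = 8.5673 · (14.44 + 11.045) / 2.56
   = 8.5673 · 25.485 / 2.56
   = 85.29
Round up → n₁ = 86; n₂ = r·n₁ = 2 × 86 = 172.

n₁ = 86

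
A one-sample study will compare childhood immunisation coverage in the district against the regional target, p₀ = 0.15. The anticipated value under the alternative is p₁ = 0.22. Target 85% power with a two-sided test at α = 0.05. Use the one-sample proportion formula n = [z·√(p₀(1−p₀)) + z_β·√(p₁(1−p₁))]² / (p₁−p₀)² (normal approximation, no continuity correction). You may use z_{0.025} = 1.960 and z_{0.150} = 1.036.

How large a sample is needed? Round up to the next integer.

n = [z_{α/2}·√(p₀q₀) + z_β·√(p₁q₁)]² / (p₁ − p₀)²
  = [1.960·√(0.15·0.85) + 1.036·√(0.22·0.78)]² / (0.07)²
  = [1.960·0.3571 + 1.036·0.4142]² / 0.0049
  = [1.1290]² / 0.0049
  = 260.14
Round up → n = 261.

n = 261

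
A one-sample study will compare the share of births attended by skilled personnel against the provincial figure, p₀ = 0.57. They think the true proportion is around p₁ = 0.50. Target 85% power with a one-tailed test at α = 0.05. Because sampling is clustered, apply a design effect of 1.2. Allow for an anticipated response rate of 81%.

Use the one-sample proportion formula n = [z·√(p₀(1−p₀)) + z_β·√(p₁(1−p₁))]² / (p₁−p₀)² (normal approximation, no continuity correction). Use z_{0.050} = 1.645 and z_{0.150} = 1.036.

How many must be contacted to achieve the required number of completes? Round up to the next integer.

n = [z_α·√(p₀q₀) + z_β·√(p₁q₁)]² / (p₁ − p₀)²
  = [1.645·√(0.57·0.43) + 1.036·√(0.50·0.50)]² / (-0.07)²
  = [1.645·0.4951 + 1.036·0.5000]² / 0.0049
  = [1.3324]² / 0.0049
  = 362.30
Design effect: 1.2 × 362.30 = 434.76.
Adjust for 81% response: 434.76 / 0.81 = 536.75.
Round up → n = 537.

n = 537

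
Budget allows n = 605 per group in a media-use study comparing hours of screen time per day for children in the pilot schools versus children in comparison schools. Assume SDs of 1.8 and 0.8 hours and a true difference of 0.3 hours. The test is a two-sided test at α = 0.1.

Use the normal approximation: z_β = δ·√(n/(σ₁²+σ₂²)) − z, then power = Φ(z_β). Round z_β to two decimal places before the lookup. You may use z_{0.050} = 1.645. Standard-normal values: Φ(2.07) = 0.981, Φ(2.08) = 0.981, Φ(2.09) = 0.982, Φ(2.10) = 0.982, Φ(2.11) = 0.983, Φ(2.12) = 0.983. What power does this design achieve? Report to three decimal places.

Power ≈ 0.982

z_β = δ·√(n/(σ₁²+σ₂²)) − z_{α/2}
    = 0.3 · √(605/3.88) − 1.645
    = 0.3 · 12.48711 − 1.645
    = 3.7461 − 1.645 = 2.1011 → 2.10
Power = Φ(2.10) = 0.982.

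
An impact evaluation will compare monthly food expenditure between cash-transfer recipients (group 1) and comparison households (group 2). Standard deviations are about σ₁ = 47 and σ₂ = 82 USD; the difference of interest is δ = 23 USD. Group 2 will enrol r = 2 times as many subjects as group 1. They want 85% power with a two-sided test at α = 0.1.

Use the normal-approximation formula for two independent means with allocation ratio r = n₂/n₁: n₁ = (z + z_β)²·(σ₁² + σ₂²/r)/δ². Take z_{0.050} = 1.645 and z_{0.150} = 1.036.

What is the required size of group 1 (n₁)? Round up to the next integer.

n₁ = 76

n₁ = (z_{α/2} + z_β)² · (σ₁² + σ₂²/r) / δ²
   = (1.645 + 1.036)² · (47² + 82²/2) / 23²
   = 7.1878 · (2209 + 3362) / 529
   = 7.1878 · 5571 / 529
   = 75.70
Round up → n₁ = 76; n₂ = r·n₁ = 2 × 76 = 152.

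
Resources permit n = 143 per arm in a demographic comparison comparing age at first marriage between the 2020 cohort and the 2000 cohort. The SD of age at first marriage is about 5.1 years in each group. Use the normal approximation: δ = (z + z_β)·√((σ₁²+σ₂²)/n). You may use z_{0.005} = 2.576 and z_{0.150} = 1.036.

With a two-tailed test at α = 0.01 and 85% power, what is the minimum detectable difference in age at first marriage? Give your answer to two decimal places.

δ = (z_{α/2} + z_β) · √((σ₁²+σ₂²)/n)
  = (2.576 + 1.036) · √(52.02/143)
  = 3.612 · √0.36378
  = 3.612 · 0.6031
  = 2.1785

Minimum detectable difference ≈ 2.18 years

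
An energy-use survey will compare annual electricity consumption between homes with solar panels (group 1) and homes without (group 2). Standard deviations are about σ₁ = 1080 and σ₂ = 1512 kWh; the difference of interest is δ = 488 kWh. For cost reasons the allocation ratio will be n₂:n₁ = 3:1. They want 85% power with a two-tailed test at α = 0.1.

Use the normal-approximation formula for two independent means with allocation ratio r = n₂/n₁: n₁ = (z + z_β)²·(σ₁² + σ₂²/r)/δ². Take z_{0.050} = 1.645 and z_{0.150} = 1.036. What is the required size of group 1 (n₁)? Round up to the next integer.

n₁ = 59

n₁ = (z_{α/2} + z_β)² · (σ₁² + σ₂²/r) / δ²
   = (1.645 + 1.036)² · (1080² + 1512²/3) / 488²
   = 7.1878 · (1166400 + 762048) / 238144
   = 7.1878 · 1928448 / 238144
   = 58.21
Round up → n₁ = 59; n₂ = r·n₁ = 3 × 59 = 177.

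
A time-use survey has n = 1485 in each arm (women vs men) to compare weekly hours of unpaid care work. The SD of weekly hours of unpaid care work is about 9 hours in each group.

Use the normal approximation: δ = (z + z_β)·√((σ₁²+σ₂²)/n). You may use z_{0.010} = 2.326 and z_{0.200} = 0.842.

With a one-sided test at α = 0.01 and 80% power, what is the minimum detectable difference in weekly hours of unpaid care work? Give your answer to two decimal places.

δ = (z_α + z_β) · √((σ₁²+σ₂²)/n)
  = (2.326 + 0.842) · √(162/1485)
  = 3.168 · √0.10909
  = 3.168 · 0.3303
  = 1.0464

Minimum detectable difference ≈ 1.05 hours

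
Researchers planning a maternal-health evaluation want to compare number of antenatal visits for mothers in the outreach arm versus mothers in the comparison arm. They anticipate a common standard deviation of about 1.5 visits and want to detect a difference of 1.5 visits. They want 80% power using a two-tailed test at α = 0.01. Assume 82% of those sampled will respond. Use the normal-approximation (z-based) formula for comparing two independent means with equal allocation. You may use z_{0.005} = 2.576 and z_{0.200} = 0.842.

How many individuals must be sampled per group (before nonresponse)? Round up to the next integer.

n = (z_{α/2} + z_β)² · (σ₁² + σ₂²) / δ²
  = (2.576 + 0.842)² · (2·1.5² = 4.5) / 1.5²
  = 11.6827 · 4.5 / 2.25
  = 23.37
Adjust for 82% response: 23.37 / 0.82 = 28.49.
Round up → n = 29 per group.

n = 29 per group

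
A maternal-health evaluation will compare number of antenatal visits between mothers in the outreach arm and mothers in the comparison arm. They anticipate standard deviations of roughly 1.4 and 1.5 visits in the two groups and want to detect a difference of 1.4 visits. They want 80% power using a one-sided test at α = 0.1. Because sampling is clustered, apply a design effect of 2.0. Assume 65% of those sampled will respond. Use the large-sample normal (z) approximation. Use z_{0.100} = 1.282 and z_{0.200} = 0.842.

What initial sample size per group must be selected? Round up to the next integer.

n = 30 per group

n = (z_α + z_β)² · (σ₁² + σ₂²) / δ²
  = (1.282 + 0.842)² · (1.4² + 1.5² = 4.21) / 1.4²
  = 4.5114 · 4.21 / 1.96
  = 9.69
Design effect: 2.0 × 9.69 = 19.38.
Adjust for 65% response: 19.38 / 0.65 = 29.82.
Round up → n = 30 per group.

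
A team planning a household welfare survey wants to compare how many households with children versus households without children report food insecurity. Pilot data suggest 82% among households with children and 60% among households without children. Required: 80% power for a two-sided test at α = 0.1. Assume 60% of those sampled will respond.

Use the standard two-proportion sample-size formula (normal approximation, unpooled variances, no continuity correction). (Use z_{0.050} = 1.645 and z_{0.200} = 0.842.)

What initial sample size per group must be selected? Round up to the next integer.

n = 83 per group

n = (z_{α/2} + z_β)² · [p₁(1−p₁) + p₂(1−p₂)] / (p₁ − p₂)²
  = (1.645 + 0.842)² · (0.82·0.18 + 0.60·0.40) / (0.22)²
  = (2.487)² · (0.1476 + 0.2400) / 0.0484
  = 6.1852 · 0.3876 / 0.0484
  = 49.53
Adjust for 60% response: 49.53 / 0.60 = 82.55.
Round up → n = 83 per group.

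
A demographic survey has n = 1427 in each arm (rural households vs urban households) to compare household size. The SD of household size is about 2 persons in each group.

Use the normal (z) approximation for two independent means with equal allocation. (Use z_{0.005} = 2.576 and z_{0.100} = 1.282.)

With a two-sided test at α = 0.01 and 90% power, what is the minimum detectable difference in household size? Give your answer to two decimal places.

Minimum detectable difference ≈ 0.29 persons

δ = (z_{α/2} + z_β) · √((σ₁²+σ₂²)/n)
  = (2.576 + 1.282) · √(8/1427)
  = 3.858 · √0.00561
  = 3.858 · 0.0749
  = 0.2889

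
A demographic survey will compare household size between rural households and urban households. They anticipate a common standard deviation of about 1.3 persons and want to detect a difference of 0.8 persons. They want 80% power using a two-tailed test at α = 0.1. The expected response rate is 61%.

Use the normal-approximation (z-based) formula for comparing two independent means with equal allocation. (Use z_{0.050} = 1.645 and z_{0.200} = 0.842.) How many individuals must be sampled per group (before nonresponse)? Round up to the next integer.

n = (z_{α/2} + z_β)² · (σ₁² + σ₂²) / δ²
  = (1.645 + 0.842)² · (2·1.3² = 3.38) / 0.8²
  = 6.1852 · 3.38 / 0.64
  = 32.67
Adjust for 61% response: 32.67 / 0.61 = 53.55.
Round up → n = 54 per group.

n = 54 per group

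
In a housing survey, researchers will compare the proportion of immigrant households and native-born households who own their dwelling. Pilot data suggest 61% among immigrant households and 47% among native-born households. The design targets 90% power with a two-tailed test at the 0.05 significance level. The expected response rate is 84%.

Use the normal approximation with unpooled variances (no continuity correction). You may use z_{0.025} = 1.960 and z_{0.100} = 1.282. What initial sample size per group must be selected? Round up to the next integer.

n = (z_{α/2} + z_β)² · [p₁(1−p₁) + p₂(1−p₂)] / (p₁ − p₂)²
  = (1.960 + 1.282)² · (0.61·0.39 + 0.47·0.53) / (0.14)²
  = (3.242)² · (0.2379 + 0.2491) / 0.0196
  = 10.5106 · 0.4870 / 0.0196
  = 261.16
Adjust for 84% response: 261.16 / 0.84 = 310.90.
Round up → n = 311 per group.

n = 311 per group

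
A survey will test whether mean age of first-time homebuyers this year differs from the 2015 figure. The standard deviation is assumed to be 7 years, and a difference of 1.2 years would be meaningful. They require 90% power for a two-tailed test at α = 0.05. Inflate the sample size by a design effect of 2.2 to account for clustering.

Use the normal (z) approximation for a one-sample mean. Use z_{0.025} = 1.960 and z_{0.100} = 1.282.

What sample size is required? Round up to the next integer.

n = 787

n = (z_{α/2} + z_β)² · σ² / δ²
  = (1.960 + 1.282)² · 7² / 1.2²
  = 10.5106 · 49 / 1.44
  = 357.65
Design effect: 2.2 × 357.65 = 786.83.
Round up → n = 787.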